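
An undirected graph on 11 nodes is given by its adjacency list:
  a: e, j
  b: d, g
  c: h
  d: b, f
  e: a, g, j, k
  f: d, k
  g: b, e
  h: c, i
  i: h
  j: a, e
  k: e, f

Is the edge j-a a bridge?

No

After removing j-a, the path j-e-a still connects them, so the edge is not a bridge.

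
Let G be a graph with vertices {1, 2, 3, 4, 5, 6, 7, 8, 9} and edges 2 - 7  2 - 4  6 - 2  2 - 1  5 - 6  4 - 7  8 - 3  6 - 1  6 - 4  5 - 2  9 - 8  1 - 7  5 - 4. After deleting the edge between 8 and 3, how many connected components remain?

Before removal there are 2 components.
8 - 3 is a bridge — removing it separates 8's side from 3's side.
After removal: 3 components.

3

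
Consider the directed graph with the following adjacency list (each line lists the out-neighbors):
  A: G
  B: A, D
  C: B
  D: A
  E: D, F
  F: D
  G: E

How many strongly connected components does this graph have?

3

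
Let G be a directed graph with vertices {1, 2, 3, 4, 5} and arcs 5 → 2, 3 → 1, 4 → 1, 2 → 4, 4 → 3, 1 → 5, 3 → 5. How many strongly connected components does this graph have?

1

{1, 2, 3, 4, 5} are all mutually reachable — one SCC of size 5.
That gives 1 strongly connected component.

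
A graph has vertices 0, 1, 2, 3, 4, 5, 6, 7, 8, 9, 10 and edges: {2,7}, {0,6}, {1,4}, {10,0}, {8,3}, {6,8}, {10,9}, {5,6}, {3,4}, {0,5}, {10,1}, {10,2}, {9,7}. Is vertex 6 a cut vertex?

No

Deleting 6 leaves 1 component (was 1) (its neighbors 0, 5, 8 remain connected to each other), so 6 is not a cut vertex.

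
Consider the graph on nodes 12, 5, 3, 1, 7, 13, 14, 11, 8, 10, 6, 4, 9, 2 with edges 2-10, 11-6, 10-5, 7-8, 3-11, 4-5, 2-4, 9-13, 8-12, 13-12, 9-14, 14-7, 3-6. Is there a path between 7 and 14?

Yes

From 7 we can reach 7, 8, 9, 12, 13, 14, which includes 14.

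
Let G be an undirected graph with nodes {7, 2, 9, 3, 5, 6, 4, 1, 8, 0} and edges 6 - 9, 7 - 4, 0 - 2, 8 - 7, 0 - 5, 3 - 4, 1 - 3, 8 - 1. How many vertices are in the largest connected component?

Starting from 6 we can reach 6, 9. That is one component of size 2.
Starting from 0 we can reach 0, 2, 5. That is one component of size 3.
Starting from 1 we can reach 1, 3, 4, 7, 8. That is one component of size 5.
The largest has 5 vertices.

5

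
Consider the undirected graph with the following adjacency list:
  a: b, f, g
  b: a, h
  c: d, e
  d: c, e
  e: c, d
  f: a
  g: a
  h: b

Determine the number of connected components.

Starting from c we can reach c, d, e. That is one component of size 3.
Starting from a we can reach a, b, f, g, h. That is one component of size 5.
Total: 2 components.

2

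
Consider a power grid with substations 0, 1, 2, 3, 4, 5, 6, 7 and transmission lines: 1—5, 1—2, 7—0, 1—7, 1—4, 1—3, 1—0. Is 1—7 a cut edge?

After removing 1—7, the path 1-0-7 still connects them, so the edge is not a bridge.

No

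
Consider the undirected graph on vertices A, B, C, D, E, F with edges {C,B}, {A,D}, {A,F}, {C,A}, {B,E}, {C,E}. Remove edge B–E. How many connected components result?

1

B and E are still connected via B-C-E, so the component count stays at 1.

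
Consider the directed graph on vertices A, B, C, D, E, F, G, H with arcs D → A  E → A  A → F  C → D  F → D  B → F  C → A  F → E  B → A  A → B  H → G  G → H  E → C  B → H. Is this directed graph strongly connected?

There is no directed path from G to D, so the graph is not strongly connected.

No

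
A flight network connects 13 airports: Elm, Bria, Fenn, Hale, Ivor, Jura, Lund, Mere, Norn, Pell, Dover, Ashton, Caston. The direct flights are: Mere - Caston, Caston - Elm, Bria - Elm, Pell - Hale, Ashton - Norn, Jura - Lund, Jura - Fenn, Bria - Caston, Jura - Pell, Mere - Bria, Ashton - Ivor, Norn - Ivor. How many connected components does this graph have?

4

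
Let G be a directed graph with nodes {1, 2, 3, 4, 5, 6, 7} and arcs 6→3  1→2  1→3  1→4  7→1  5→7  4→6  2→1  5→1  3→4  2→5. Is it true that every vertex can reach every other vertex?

There is no directed path from 4 to 2, so the graph is not strongly connected.

No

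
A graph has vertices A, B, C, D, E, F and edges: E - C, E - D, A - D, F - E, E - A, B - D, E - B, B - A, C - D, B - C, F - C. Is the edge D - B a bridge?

After removing D - B, the path D-E-B still connects them, so the edge is not a bridge.

No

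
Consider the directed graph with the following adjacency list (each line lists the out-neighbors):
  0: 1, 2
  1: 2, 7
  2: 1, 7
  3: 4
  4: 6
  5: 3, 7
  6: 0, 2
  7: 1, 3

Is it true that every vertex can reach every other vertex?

No

There is no directed path from 6 to 5, so the graph is not strongly connected.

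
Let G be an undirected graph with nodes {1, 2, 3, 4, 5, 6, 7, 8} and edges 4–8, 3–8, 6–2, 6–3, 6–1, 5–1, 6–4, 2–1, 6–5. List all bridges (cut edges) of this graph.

The edges on the cycle 6-3-8-4-6 are not bridges since each lies on that cycle.
Every edge lies on some cycle, so there are no bridges.

none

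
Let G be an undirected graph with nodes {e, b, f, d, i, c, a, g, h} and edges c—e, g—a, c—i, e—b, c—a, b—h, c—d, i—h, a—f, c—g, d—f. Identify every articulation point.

Removing c increases the component count from 1 to 2, so c is a cut vertex.
By contrast removing g leaves 1 component; it is not a cut vertex. No other vertex is a cut vertex either.

c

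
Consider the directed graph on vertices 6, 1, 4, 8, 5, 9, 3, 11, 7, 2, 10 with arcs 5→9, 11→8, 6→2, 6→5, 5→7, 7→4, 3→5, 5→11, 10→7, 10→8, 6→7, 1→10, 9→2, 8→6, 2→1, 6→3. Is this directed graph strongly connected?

No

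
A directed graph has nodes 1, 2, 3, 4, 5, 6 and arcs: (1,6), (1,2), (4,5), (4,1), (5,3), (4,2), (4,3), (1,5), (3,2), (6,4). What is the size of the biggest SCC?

{1, 4, 6} are all mutually reachable — one SCC of size 3.
{5} is an SCC by itself.
{2} is an SCC by itself.
{3} is an SCC by itself.
The largest has 3 vertices.

3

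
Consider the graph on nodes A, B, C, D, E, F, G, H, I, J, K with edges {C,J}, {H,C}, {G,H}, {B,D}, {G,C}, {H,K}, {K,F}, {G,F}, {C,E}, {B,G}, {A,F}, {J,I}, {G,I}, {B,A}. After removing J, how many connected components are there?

With J gone, the remaining components are: {A, B, C, D, E, F, G, H, I, K}.
That is 1 component.

1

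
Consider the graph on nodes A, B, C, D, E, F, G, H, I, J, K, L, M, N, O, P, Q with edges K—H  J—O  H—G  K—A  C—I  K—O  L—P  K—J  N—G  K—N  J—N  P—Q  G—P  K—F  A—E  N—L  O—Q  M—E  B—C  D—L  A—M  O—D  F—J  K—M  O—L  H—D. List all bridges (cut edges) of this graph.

B-C, C-I

The edges on the cycle K-A-E-M-K are not bridges since each lies on that cycle.
But removing B—C disconnects B from C; removing I—C disconnects I from C — these are bridges.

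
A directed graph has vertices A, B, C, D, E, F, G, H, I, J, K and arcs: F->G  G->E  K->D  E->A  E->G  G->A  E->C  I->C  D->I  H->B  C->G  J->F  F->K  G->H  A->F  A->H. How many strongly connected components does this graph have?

{A, C, D, E, F, G, I, K} are all mutually reachable — one SCC of size 8.
{J} is an SCC by itself.
{H} is an SCC by itself.
{B} is an SCC by itself.
That gives 4 strongly connected components.

4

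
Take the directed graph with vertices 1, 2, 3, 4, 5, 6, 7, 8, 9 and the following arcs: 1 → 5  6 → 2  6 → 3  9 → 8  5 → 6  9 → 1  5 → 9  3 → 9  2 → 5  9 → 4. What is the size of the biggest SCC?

6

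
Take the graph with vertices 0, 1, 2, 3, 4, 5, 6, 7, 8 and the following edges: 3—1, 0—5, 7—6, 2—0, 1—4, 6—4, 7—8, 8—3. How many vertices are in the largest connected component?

6

Starting from 0 we can reach 0, 2, 5. That is one component of size 3.
Starting from 1 we can reach 1, 3, 4, 6, 7, 8. That is one component of size 6.
The largest has 6 vertices.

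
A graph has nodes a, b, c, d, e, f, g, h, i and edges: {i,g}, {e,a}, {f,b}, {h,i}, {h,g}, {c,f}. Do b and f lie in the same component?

From b we can reach b, c, f, which includes f.

Yes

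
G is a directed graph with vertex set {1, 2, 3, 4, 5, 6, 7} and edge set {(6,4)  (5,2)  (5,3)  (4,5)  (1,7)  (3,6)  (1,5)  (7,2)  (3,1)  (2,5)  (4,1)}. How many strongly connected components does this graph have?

{1, 2, 3, 4, 5, 6, 7} are all mutually reachable — one SCC of size 7.
That gives 1 strongly connected component.

1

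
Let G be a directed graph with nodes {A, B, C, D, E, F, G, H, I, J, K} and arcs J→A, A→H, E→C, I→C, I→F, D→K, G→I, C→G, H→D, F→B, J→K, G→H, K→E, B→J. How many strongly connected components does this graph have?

1

{A, B, C, D, E, F, G, H, I, J, K} are all mutually reachable — one SCC of size 11.
That gives 1 strongly connected component.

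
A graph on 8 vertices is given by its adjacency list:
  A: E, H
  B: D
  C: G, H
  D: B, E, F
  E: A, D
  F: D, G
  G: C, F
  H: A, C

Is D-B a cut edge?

Yes

Removing D-B leaves no path between D and B: the component count goes from 1 to 2. So it is a bridge.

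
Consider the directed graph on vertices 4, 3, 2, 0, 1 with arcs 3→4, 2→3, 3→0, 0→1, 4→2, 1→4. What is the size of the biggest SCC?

5

{0, 1, 2, 3, 4} are all mutually reachable — one SCC of size 5.
The largest has 5 vertices.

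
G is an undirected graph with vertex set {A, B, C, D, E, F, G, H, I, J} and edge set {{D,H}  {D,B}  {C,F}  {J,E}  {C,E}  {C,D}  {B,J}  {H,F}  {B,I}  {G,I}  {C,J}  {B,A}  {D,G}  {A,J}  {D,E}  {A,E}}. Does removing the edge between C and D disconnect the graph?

No

After removing C - D, the path C-E-D still connects them, so the edge is not a bridge.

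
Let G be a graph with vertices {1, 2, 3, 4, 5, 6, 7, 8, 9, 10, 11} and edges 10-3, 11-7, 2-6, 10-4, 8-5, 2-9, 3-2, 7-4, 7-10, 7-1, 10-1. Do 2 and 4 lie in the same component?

From 2 we can reach 1, 2, 3, 4, 6, 7, 9, 10, 11, which includes 4.

Yes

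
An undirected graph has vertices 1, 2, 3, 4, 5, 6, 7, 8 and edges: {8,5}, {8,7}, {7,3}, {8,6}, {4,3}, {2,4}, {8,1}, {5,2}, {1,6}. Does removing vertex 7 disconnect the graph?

No

Deleting 7 leaves 1 component (was 1) (its neighbors 3, 8 remain connected to each other), so 7 is not a cut vertex.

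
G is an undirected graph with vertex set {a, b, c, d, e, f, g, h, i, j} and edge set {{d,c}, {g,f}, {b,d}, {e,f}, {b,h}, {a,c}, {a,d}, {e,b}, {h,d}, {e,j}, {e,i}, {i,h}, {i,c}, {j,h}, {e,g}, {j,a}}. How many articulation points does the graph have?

1

Removing e increases the component count from 1 to 2, so e is a cut vertex.
By contrast removing a leaves 1 component; it is not a cut vertex. No other vertex is a cut vertex either.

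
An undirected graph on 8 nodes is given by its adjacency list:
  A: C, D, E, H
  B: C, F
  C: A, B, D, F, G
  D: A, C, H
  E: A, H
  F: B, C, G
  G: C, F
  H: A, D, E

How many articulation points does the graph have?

Removing C increases the component count from 1 to 2, so C is a cut vertex.
By contrast removing A leaves 1 component; it is not a cut vertex. No other vertex is a cut vertex either.

1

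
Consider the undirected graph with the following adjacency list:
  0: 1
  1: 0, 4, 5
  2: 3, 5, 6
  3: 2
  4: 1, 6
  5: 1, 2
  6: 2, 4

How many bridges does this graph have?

The edges on the cycle 1-4-6-2-5-1 are not bridges since each lies on that cycle.
But removing 2-3 disconnects 2 from 3; removing 1-0 disconnects 1 from 0 — these are bridges.
That makes 2 bridges.

2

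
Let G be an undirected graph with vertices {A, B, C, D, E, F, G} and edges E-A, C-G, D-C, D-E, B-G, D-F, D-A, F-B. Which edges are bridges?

none

The edges on the cycle D-E-A-D are not bridges since each lies on that cycle.
Every edge lies on some cycle, so there are no bridges.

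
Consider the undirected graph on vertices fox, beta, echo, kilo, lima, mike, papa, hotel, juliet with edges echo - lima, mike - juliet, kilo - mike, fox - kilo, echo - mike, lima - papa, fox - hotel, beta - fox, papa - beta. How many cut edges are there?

The edges on the cycle echo-lima-papa-beta-fox-kilo-mike-echo are not bridges since each lies on that cycle.
But removing mike - juliet disconnects mike from juliet; removing hotel - fox disconnects hotel from fox — these are bridges.
That makes 2 bridges.

2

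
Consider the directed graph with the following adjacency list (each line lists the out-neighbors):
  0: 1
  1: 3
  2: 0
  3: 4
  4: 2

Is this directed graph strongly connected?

From 1 we can reach every vertex (0, 1, 2, 3, 4), and every vertex can reach 1 (0, 1, 2, 3, 4). So the whole graph is one strongly connected component.

Yes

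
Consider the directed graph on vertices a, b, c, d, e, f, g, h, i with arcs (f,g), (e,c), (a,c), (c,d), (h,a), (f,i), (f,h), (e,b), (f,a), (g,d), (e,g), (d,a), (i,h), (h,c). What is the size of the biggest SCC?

{a, c, d} are all mutually reachable — one SCC of size 3.
{g} is an SCC by itself.
{b} is an SCC by itself.
{i} is an SCC by itself.
{h} is an SCC by itself.
(and 2 more singleton SCCs)
The largest has 3 vertices.

3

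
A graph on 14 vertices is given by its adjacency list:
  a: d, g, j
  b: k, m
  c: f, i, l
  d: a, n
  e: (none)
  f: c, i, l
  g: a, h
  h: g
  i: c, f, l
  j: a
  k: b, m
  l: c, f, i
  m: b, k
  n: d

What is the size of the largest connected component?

e is isolated — a component by itself.
Starting from b we can reach b, k, m. That is one component of size 3.
Starting from c we can reach c, f, i, l. That is one component of size 4.
Starting from a we can reach a, d, g, h, j, n. That is one component of size 6.
The largest has 6 vertices.

6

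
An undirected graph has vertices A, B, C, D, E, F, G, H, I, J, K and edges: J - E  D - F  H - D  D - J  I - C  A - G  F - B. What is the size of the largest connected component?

6

K is isolated — a component by itself.
Starting from A we can reach A, G. That is one component of size 2.
Starting from C we can reach C, I. That is one component of size 2.
Starting from B we can reach B, D, E, F, H, J. That is one component of size 6.
The largest has 6 vertices.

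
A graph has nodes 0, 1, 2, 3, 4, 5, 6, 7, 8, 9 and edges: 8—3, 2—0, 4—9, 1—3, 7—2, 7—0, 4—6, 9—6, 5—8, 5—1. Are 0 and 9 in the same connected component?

No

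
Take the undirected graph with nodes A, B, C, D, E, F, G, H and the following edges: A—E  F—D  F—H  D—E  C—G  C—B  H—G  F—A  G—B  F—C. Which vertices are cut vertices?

Removing F increases the component count from 1 to 2, so F is a cut vertex.
By contrast removing A leaves 1 component; it is not a cut vertex. No other vertex is a cut vertex either.

F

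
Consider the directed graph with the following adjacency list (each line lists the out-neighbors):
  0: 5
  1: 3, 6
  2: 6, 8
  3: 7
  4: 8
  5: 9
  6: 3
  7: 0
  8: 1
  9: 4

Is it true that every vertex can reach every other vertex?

There is no directed path from 3 to 2, so the graph is not strongly connected.

No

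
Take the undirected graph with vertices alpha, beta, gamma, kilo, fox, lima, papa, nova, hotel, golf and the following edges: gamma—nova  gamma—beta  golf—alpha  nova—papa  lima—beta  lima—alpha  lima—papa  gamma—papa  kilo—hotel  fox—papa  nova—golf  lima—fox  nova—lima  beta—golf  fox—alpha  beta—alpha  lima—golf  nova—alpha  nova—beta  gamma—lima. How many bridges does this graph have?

The edges on the cycle gamma-nova-lima-fox-papa-gamma are not bridges since each lies on that cycle.
But removing kilo—hotel disconnects kilo from hotel — this is a bridge.

1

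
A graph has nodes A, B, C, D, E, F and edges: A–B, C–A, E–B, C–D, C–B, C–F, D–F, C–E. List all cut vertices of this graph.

C

Removing C increases the component count from 1 to 2, so C is a cut vertex.
By contrast removing E leaves 1 component; it is not a cut vertex. No other vertex is a cut vertex either.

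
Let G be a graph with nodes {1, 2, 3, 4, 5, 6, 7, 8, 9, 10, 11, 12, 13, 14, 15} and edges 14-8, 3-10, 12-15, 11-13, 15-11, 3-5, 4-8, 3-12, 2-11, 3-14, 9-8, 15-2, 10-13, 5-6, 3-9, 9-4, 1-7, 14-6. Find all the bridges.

1-7

The edges on the cycle 9-4-8-9 are not bridges since each lies on that cycle.
But removing 1-7 disconnects 1 from 7 — this is a bridge.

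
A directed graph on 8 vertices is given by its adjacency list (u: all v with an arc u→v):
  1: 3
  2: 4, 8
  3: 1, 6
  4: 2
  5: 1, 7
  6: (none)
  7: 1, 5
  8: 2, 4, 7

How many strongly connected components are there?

{2, 4, 8} are all mutually reachable — one SCC of size 3.
{5, 7} are all mutually reachable — one SCC of size 2.
{1, 3} are all mutually reachable — one SCC of size 2.
{6} is an SCC by itself.
That gives 4 strongly connected components.

4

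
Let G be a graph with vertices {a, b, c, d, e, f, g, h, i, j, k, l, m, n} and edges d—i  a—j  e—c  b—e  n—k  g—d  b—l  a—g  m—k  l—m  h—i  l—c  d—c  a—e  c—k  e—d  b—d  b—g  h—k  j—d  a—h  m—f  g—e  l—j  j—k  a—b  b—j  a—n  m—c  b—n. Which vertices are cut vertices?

Removing m increases the component count from 1 to 2, so m is a cut vertex.
By contrast removing e leaves 1 component; it is not a cut vertex. No other vertex is a cut vertex either.

m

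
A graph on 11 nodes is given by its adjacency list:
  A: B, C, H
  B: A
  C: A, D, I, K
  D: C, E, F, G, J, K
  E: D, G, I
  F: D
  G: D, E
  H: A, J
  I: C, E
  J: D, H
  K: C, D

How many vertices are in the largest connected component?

11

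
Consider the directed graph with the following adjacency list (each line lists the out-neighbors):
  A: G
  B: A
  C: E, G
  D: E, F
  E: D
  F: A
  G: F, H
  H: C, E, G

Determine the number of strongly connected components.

2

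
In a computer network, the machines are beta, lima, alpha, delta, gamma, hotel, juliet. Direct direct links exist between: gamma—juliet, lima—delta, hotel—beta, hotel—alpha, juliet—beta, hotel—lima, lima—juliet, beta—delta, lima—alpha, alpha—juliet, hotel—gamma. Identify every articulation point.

Removing juliet, for instance, still leaves 1 component. No single vertex removal increases the component count — the graph has no articulation points.

none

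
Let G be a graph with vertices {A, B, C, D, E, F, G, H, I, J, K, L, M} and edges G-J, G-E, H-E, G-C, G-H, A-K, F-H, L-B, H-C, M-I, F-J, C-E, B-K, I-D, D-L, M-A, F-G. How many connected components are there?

2

Starting from C we can reach C, E, F, G, H, J. That is one component of size 6.
Starting from A we can reach A, B, D, I, K, L, M. That is one component of size 7.
Total: 2 components.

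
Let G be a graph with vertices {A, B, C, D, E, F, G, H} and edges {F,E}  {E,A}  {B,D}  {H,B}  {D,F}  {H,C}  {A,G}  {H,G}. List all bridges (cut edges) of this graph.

C-H

The edges on the cycle H-B-D-F-E-A-G-H are not bridges since each lies on that cycle.
But removing H - C disconnects H from C — this is a bridge.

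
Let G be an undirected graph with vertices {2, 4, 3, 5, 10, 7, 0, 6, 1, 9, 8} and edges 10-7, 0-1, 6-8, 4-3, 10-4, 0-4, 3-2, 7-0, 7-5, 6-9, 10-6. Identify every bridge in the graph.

The edges on the cycle 10-7-0-4-10 are not bridges since each lies on that cycle.
But removing 7-5 disconnects 7 from 5; removing 9-6 disconnects 9 from 6; removing 10-6 disconnects 10 from 6; removing 8-6 disconnects 8 from 6 — these are bridges.
In total 7 edges are bridges.

0-1, 10-6, 2-3, 3-4, 5-7, 6-8, 6-9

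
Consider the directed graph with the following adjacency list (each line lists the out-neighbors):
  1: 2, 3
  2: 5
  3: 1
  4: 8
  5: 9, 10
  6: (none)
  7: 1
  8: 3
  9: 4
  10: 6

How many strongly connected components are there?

{1, 2, 3, 4, 5, 8, 9} are all mutually reachable — one SCC of size 7.
{7} is an SCC by itself.
{6} is an SCC by itself.
{10} is an SCC by itself.
That gives 4 strongly connected components.

4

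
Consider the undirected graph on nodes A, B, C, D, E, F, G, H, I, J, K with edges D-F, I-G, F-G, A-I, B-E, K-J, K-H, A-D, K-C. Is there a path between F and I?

Yes

From F we can reach A, D, F, G, I, which includes I.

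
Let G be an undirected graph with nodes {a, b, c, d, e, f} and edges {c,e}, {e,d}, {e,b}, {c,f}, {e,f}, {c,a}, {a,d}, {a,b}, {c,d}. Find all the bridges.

none

The edges on the cycle c-a-d-e-c are not bridges since each lies on that cycle.
Every edge lies on some cycle, so there are no bridges.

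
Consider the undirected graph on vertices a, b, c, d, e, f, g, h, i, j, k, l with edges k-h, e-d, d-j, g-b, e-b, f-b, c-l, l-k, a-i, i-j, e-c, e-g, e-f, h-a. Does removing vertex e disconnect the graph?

Deleting e raises the number of components from 1 to 2, so e is a cut vertex.

Yes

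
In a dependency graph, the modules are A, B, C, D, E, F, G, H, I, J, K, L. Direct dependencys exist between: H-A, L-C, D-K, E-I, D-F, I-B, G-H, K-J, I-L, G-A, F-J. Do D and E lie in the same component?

The component containing D is {D, F, J, K}, and E is not in it.

No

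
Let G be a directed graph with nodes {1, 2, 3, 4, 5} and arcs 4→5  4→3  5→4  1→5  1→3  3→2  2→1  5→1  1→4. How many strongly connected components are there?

1

{1, 2, 3, 4, 5} are all mutually reachable — one SCC of size 5.
That gives 1 strongly connected component.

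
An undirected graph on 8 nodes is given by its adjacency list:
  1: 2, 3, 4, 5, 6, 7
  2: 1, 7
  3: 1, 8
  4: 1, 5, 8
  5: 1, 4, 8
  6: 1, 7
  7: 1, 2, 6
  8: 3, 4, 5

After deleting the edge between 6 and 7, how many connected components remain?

1

6 and 7 are still connected via 6-1-7, so the component count stays at 1.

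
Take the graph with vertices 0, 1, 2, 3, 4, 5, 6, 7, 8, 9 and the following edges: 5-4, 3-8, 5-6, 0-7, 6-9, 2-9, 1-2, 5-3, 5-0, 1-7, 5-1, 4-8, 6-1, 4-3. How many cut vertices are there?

Removing 5 increases the component count from 1 to 2, so 5 is a cut vertex.
By contrast removing 4 leaves 1 component; it is not a cut vertex. No other vertex is a cut vertex either.

1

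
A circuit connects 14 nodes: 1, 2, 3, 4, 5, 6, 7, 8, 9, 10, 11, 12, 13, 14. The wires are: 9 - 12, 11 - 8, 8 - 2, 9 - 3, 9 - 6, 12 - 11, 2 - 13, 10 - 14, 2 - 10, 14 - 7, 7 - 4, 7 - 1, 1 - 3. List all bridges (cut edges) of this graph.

13-2, 4-7, 6-9

The edges on the cycle 9-12-11-8-2-10-14-7-1-3-9 are not bridges since each lies on that cycle.
But removing 4 - 7 disconnects 4 from 7; removing 2 - 13 disconnects 2 from 13; removing 9 - 6 disconnects 9 from 6 — these are bridges.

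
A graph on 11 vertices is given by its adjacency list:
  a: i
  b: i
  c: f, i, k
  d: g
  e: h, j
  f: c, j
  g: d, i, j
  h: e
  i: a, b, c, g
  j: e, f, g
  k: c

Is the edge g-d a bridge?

Removing g-d leaves no path between g and d: the component count goes from 1 to 2. So it is a bridge.

Yes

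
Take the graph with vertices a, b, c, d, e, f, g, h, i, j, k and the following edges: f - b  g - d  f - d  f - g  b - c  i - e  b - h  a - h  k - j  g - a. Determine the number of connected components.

Starting from j we can reach j, k. That is one component of size 2.
Starting from e we can reach e, i. That is one component of size 2.
Starting from a we can reach a, b, c, d, f, g, h. That is one component of size 7.
Total: 3 components.

3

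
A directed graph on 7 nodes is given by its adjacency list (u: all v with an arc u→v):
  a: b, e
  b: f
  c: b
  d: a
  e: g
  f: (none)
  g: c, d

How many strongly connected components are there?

{a, d, e, g} are all mutually reachable — one SCC of size 4.
{b} is an SCC by itself.
{c} is an SCC by itself.
{f} is an SCC by itself.
That gives 4 strongly connected components.

4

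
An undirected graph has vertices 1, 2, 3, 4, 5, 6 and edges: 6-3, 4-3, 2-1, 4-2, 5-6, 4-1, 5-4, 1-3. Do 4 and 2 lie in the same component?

Yes

From 4 we can reach 1, 2, 3, 4, 5, 6, which includes 2.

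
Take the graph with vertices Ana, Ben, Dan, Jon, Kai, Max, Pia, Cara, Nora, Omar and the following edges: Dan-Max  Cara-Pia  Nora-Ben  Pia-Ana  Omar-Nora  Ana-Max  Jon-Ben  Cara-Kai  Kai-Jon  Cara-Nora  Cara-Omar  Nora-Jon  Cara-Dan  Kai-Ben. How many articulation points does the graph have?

1

Removing Cara increases the component count from 1 to 2, so Cara is a cut vertex.
By contrast removing Omar leaves 1 component; it is not a cut vertex. No other vertex is a cut vertex either.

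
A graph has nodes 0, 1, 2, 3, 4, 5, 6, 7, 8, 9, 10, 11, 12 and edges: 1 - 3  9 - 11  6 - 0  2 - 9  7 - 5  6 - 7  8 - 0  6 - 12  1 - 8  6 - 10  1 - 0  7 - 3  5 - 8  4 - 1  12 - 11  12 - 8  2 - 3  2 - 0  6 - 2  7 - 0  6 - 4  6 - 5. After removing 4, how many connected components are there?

1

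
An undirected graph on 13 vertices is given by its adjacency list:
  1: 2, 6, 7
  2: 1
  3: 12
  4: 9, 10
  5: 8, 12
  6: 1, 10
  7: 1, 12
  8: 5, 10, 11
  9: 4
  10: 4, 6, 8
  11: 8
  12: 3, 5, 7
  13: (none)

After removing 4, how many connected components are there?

With 4 gone, the remaining components are: {13}; {9}; {1, 2, 3, 5, 6, 7, 8, 10, 11, 12}.
That is 3 components.

3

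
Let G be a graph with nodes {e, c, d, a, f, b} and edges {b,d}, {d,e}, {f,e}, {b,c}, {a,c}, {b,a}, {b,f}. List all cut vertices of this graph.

Removing b increases the component count from 1 to 2, so b is a cut vertex.
By contrast removing d leaves 1 component; it is not a cut vertex. No other vertex is a cut vertex either.

b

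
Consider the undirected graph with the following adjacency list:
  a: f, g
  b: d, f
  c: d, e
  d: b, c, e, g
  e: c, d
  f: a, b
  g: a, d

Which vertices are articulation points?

d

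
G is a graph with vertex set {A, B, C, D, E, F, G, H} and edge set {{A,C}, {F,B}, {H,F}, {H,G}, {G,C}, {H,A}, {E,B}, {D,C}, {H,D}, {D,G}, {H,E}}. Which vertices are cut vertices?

H

Removing H increases the component count from 1 to 2, so H is a cut vertex.
By contrast removing E leaves 1 component; it is not a cut vertex. No other vertex is a cut vertex either.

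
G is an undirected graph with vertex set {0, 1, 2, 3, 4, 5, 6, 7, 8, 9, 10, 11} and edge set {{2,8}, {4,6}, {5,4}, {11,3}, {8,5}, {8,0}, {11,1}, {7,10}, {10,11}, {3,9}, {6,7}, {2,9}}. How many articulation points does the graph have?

Removing 8 increases the component count from 1 to 2, so 8 is a cut vertex.
Removing 11 increases the component count from 1 to 2, so 11 is a cut vertex.
By contrast removing 4 leaves 1 component; it is not a cut vertex. No other vertex is a cut vertex either.

2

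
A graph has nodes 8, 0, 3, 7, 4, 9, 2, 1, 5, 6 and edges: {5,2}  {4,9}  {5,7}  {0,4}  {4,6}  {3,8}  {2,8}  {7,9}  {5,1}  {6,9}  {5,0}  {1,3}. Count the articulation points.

1

Removing 5 increases the component count from 1 to 2, so 5 is a cut vertex.
By contrast removing 7 leaves 1 component; it is not a cut vertex. No other vertex is a cut vertex either.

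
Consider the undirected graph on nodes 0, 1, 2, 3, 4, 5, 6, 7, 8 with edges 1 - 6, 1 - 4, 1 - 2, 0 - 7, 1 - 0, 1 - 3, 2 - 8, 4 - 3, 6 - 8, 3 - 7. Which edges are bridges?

none

The edges on the cycle 1-0-7-3-1 are not bridges since each lies on that cycle.
Every edge lies on some cycle, so there are no bridges.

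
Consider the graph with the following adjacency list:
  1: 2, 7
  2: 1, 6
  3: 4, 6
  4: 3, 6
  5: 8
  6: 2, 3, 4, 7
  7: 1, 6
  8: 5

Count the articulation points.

1

Removing 6 increases the component count from 2 to 3, so 6 is a cut vertex.
By contrast removing 2 leaves 2 components; it is not a cut vertex. No other vertex is a cut vertex either.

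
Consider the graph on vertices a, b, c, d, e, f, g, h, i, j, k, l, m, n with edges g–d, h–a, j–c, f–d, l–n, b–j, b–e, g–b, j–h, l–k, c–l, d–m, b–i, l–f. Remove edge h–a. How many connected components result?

Before removal there is 1 component.
h–a is a bridge — removing it separates h's side from a's side.
After removal: 2 components.

2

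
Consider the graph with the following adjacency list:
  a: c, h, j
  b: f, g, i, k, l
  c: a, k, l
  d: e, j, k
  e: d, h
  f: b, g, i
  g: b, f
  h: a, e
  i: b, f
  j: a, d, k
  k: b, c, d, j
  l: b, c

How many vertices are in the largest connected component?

12

Starting from a we can reach a, b, c, d, e, f, g, h, i, j, k, l. That is one component of size 12.
The largest has 12 vertices.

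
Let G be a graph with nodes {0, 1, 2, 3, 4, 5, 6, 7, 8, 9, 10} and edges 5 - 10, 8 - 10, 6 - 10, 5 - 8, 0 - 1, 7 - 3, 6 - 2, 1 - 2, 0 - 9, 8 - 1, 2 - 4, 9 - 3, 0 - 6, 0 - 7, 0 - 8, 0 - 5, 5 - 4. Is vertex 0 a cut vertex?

Deleting 0 raises the number of components from 1 to 2, so 0 is a cut vertex.

Yes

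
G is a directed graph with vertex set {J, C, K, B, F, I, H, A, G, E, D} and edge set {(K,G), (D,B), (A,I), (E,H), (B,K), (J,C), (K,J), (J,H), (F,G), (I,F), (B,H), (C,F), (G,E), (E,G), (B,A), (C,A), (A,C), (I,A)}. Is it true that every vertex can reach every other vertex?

No

There is no directed path from I to B, so the graph is not strongly connected.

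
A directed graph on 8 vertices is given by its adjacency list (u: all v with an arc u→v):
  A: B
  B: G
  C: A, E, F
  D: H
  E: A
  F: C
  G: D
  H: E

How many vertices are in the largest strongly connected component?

{A, B, D, E, G, H} are all mutually reachable — one SCC of size 6.
{C, F} are all mutually reachable — one SCC of size 2.
The largest has 6 vertices.

6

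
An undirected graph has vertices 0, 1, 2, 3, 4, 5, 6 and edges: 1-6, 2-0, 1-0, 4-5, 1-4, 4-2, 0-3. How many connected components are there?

1

Starting from 0 we can reach 0, 1, 2, 3, 4, 5, 6. That is one component of size 7.
Total: 1 component.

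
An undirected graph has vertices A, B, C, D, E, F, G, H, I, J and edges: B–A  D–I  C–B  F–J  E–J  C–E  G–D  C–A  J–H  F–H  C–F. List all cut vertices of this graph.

C, D

Removing C increases the component count from 2 to 3, so C is a cut vertex.
Removing D increases the component count from 2 to 3, so D is a cut vertex.
By contrast removing H leaves 2 components; it is not a cut vertex. No other vertex is a cut vertex either.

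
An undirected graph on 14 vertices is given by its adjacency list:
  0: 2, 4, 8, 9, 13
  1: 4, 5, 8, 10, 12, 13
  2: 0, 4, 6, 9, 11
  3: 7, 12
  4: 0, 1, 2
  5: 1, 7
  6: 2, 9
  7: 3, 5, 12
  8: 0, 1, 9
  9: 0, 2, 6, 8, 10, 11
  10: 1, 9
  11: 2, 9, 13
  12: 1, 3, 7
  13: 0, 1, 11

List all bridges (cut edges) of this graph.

The edges on the cycle 2-6-9-2 are not bridges since each lies on that cycle.
Every edge lies on some cycle, so there are no bridges.

none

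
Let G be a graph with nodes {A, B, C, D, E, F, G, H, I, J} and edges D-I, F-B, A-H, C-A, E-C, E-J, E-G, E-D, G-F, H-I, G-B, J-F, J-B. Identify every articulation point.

E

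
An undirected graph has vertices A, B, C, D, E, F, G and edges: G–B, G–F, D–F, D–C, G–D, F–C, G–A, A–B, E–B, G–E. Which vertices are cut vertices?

Removing G increases the component count from 1 to 2, so G is a cut vertex.
By contrast removing A leaves 1 component; it is not a cut vertex. No other vertex is a cut vertex either.

G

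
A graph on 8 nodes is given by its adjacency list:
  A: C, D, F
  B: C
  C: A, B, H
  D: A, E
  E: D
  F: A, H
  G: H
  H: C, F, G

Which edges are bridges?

The edges on the cycle A-F-H-C-A are not bridges since each lies on that cycle.
But removing D-A disconnects D from A; removing D-E disconnects D from E; removing C-B disconnects C from B; removing G-H disconnects G from H — these are bridges.

A-D, B-C, D-E, G-H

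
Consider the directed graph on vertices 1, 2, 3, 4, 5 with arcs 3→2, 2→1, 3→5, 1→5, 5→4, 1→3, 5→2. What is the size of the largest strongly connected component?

{1, 2, 3, 5} are all mutually reachable — one SCC of size 4.
{4} is an SCC by itself.
The largest has 4 vertices.

4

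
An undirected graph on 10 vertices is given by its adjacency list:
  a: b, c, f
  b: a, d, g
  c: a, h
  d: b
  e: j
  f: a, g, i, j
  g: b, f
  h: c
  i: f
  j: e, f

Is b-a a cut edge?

After removing b-a, the path b-g-f-a still connects them, so the edge is not a bridge.

No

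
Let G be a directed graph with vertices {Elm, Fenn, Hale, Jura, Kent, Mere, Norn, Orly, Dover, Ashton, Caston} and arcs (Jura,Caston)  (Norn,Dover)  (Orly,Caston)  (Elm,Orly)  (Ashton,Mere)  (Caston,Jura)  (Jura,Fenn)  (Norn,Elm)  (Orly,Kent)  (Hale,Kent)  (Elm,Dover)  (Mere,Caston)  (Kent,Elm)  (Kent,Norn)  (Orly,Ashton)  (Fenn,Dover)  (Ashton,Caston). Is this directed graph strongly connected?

No

There is no directed path from Dover to Jura, so the graph is not strongly connected.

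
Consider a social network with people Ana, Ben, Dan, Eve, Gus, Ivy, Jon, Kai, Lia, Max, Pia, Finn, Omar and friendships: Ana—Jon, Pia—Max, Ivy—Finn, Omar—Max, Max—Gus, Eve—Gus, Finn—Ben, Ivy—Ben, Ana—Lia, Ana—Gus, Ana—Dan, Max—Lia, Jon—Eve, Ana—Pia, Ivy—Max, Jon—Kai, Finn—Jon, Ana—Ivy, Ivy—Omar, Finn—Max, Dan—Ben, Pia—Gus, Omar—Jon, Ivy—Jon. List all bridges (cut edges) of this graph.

The edges on the cycle Ana-Ivy-Finn-Max-Pia-Ana are not bridges since each lies on that cycle.
But removing Kai—Jon disconnects Kai from Jon — this is a bridge.

Jon-Kai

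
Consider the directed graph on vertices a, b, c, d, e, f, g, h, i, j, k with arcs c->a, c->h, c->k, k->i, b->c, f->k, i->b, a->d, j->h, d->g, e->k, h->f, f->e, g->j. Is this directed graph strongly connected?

From j we can reach every vertex (a, b, c, d, e, f, g, h, i, j, k), and every vertex can reach j (a, b, c, d, e, f, g, h, i, j, k). So the whole graph is one strongly connected component.

Yes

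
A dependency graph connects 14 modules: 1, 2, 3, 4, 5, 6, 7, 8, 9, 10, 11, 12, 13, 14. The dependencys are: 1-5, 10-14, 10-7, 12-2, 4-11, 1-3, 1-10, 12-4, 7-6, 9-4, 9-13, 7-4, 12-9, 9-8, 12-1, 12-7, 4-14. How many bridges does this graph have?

7

The edges on the cycle 12-9-4-12 are not bridges since each lies on that cycle.
But removing 7-6 disconnects 7 from 6; removing 9-13 disconnects 9 from 13; removing 11-4 disconnects 11 from 4; removing 5-1 disconnects 5 from 1 — these are bridges.
In total 7 edges are bridges.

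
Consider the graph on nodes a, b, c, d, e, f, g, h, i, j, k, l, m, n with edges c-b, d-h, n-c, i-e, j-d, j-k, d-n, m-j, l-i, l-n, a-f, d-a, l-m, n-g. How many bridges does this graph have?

9

The edges on the cycle l-m-j-d-n-l are not bridges since each lies on that cycle.
But removing n-g disconnects n from g; removing c-b disconnects c from b; removing a-d disconnects a from d; removing d-h disconnects d from h — these are bridges.
In total 9 edges are bridges.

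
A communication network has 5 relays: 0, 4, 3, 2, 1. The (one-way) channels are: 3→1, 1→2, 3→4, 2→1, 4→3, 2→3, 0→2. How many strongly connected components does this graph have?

2

{1, 2, 3, 4} are all mutually reachable — one SCC of size 4.
{0} is an SCC by itself.
That gives 2 strongly connected components.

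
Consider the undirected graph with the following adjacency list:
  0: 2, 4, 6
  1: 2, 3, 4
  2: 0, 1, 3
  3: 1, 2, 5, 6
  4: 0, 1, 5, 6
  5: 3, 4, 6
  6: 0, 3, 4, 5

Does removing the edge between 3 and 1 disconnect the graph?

No

After removing 3-1, the path 3-2-1 still connects them, so the edge is not a bridge.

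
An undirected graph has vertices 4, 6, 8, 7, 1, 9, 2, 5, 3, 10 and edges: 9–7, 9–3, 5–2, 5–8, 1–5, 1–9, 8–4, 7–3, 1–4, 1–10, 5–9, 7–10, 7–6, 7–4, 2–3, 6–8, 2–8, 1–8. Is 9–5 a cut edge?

After removing 9–5, the path 9-1-5 still connects them, so the edge is not a bridge.

No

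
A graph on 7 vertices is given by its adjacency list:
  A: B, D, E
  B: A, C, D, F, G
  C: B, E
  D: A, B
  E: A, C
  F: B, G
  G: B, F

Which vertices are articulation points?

Removing B increases the component count from 1 to 2, so B is a cut vertex.
By contrast removing G leaves 1 component; it is not a cut vertex. No other vertex is a cut vertex either.

B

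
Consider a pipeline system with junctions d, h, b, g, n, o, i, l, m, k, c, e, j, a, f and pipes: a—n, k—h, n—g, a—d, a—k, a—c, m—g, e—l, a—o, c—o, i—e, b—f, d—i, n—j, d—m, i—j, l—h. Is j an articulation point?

Deleting j leaves 2 components (was 2), so j is not a cut vertex.

No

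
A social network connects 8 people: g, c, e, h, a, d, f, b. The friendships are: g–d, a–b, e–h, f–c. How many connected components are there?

4

Starting from e we can reach e, h. That is one component of size 2.
Starting from c we can reach c, f. That is one component of size 2.
Starting from d we can reach d, g. That is one component of size 2.
Starting from a we can reach a, b. That is one component of size 2.
Total: 4 components.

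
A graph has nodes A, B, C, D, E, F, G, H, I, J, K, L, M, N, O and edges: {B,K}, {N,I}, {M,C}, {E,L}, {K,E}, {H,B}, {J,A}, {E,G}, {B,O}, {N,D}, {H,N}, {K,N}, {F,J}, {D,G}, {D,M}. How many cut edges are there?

7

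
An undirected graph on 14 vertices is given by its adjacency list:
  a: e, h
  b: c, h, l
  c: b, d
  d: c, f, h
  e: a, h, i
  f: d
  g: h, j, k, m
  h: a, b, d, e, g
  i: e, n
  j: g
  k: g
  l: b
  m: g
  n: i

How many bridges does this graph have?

The edges on the cycle e-h-a-e are not bridges since each lies on that cycle.
But removing g-j disconnects g from j; removing d-f disconnects d from f; removing b-l disconnects b from l; removing i-e disconnects i from e — these are bridges.
In total 8 edges are bridges.

8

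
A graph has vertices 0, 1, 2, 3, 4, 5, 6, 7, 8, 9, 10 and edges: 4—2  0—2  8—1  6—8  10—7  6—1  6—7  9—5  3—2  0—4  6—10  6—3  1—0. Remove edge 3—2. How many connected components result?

2

3 and 2 are still connected via 3-6-1-0-2, so the component count stays at 2.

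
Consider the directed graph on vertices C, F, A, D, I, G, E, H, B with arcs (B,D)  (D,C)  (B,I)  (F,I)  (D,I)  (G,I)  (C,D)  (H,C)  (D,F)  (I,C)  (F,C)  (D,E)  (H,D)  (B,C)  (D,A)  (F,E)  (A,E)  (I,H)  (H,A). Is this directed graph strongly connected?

There is no directed path from E to F, so the graph is not strongly connected.

No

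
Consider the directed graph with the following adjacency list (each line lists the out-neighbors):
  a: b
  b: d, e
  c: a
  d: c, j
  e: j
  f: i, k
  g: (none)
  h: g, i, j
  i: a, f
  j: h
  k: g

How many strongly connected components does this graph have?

{a, b, c, d, e, f, h, i, j} are all mutually reachable — one SCC of size 9.
{g} is an SCC by itself.
{k} is an SCC by itself.
That gives 3 strongly connected components.

3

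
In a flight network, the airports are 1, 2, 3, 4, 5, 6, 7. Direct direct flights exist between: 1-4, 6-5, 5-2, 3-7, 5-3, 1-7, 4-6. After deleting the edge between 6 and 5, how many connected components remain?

1

6 and 5 are still connected via 6-4-1-7-3-5, so the component count stays at 1.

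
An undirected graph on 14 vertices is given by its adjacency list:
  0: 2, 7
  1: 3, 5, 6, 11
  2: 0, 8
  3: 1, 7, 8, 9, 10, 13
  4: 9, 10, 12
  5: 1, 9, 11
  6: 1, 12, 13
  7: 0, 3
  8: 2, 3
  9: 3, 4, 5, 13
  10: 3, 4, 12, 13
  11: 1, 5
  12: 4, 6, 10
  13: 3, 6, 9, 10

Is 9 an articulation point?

Deleting 9 leaves 1 component (was 1) (its neighbors 3, 4, 5, 13 remain connected to each other), so 9 is not a cut vertex.

No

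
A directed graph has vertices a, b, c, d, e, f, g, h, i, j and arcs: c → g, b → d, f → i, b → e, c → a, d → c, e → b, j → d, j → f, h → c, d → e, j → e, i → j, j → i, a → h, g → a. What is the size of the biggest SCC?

{a, c, g, h} are all mutually reachable — one SCC of size 4.
{b, d, e} are all mutually reachable — one SCC of size 3.
{f, i, j} are all mutually reachable — one SCC of size 3.
The largest has 4 vertices.

4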